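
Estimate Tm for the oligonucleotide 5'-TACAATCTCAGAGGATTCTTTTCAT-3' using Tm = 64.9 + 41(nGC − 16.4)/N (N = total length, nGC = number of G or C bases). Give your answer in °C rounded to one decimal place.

Base counts: A=7, T=10, G=3, C=5; G+C = 8, N = 25.
Tm = 64.9 + 41·(8 − 16.4)/25 = 64.9 + -344.40/25 = 51.1°C.

51.1°C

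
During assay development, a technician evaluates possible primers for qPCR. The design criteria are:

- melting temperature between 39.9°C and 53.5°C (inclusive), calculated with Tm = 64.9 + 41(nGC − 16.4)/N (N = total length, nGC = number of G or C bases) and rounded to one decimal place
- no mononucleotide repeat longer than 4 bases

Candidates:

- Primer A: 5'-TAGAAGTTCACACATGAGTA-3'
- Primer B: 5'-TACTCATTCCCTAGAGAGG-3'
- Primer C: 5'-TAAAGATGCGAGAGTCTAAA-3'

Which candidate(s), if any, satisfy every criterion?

Primer A (20 nt, A=8 T=5 G=4 C=3): Tm = 64.9 + 41·(7 − 16.4)/20 = 45.6°C ✓; longest run = 2 ✓ — passes.
Primer B (19 nt, A=5 T=5 G=4 C=5): Tm = 64.9 + 41·(9 − 16.4)/19 = 48.9°C ✓; longest run = 3 ✓ — passes.
Primer C (20 nt, A=9 T=4 G=5 C=2): Tm = 64.9 + 41·(7 − 16.4)/20 = 45.6°C ✓; longest run = 3 ✓ — passes.

Primer A, Primer B and Primer C.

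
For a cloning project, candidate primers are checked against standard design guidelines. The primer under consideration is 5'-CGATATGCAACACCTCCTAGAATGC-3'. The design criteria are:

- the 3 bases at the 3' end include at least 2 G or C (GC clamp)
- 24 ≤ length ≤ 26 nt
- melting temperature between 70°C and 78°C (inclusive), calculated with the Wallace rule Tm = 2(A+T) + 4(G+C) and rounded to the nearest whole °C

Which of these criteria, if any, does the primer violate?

Base counts: A=8, T=5, G=4, C=8 (length 25).
GC clamp: 3' end TGC has 2 G/C ✓
length: length 25 ✓
Tm: Tm = 2·13 + 4·12 = 74°C ✓

Meets all criteria.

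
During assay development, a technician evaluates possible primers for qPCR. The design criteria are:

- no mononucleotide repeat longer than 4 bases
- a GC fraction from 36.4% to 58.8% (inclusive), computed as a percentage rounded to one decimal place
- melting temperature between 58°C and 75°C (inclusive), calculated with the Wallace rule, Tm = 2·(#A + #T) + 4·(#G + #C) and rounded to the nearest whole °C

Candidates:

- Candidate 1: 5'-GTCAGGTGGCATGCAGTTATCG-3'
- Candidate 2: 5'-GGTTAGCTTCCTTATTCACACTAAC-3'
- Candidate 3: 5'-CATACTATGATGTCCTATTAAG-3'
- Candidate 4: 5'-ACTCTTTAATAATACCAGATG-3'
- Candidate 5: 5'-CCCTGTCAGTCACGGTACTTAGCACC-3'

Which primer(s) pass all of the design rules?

Candidate 1 and Candidate 2.

Candidate 1 (22 nt, A=4 T=6 G=8 C=4): longest run = 2 ✓; GC 12/22 = 54.5% ✓; Tm = 2·10 + 4·12 = 68°C ✓ — passes.
Candidate 2 (25 nt, A=6 T=9 G=3 C=7): longest run = 2 ✓; GC 10/25 = 40.0% ✓; Tm = 2·15 + 4·10 = 70°C ✓ — passes.
Candidate 3 (22 nt, A=7 T=8 G=3 C=4): longest run = 2 ✓; GC 7/22 = 31.8%, outside 36.4–58.8% ✗; Tm = 2·15 + 4·7 = 58°C ✓ — fails.
Candidate 4 (21 nt, A=8 T=7 G=2 C=4): longest run = 3 ✓; GC 6/21 = 28.6%, outside 36.4–58.8% ✗; Tm = 2·15 + 4·6 = 54°C, outside 58–75°C ✗ — fails.
Candidate 5 (26 nt, A=5 T=6 G=5 C=10): longest run = 3 ✓; GC 15/26 = 57.7% ✓; Tm = 2·11 + 4·15 = 82°C, outside 58–75°C ✗ — fails.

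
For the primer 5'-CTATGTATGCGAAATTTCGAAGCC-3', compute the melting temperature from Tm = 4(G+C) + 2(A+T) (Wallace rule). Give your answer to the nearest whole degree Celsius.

Base counts: A=7, T=7, G=5, C=5 (length 24).
Tm = 2·(7+7) + 4·(5+5) = 2·14 + 4·10 = 28 + 40 = 68°C.

68°C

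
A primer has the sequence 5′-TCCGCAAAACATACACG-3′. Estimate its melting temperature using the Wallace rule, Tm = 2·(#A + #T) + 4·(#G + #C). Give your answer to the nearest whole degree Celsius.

Base counts: A=7, T=2, G=2, C=6 (length 17).
Tm = 2·(7+2) + 4·(2+6) = 2·9 + 4·8 = 18 + 32 = 50°C.

50°C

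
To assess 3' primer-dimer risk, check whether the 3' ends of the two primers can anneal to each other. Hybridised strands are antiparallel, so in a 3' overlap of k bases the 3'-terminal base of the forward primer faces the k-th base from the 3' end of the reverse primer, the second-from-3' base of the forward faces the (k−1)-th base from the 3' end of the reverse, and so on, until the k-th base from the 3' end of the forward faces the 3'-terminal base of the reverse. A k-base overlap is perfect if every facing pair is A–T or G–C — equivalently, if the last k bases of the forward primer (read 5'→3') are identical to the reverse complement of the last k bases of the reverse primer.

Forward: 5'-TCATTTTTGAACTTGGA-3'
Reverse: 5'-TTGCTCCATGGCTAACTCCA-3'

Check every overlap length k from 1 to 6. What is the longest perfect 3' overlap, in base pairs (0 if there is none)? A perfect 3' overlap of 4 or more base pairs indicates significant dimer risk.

Longest perfect overlap: 4 complementary base pairs; significant dimer risk (threshold 4).

Last 6 bases (5'→3') — forward …CTTGGA, reverse …ACTCCA.
Reverse complement of the reverse primer's last 6 bases: TGGAGT; its first k bases are the reverse complement of the reverse primer's last k bases, so a perfect k-base overlap needs the forward primer's last k bases to equal them.
Comparing (forward last k vs required): k=1: A vs T ✗; k=2: GA vs TG ✗; k=3: GGA vs TGG ✗; k=4: TGGA vs TGGA ✓; k=5: TTGGA vs TGGAG ✗; k=6: CTTGGA vs TGGAGT ✗.
Only k = 4 is perfect, so the longest perfect 3' overlap is 4.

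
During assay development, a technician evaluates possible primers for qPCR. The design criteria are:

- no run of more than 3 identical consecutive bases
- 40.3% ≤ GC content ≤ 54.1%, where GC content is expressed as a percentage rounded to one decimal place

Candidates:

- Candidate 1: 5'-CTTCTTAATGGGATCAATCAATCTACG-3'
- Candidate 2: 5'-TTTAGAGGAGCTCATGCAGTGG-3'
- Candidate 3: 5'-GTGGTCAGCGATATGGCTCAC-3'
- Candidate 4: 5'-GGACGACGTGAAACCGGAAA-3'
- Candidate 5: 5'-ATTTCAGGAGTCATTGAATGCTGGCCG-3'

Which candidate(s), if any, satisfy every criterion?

Candidate 1 (27 nt, A=8 T=9 G=4 C=6): longest run = 3 ✓; GC 10/27 = 37.0%, outside 40.3–54.1% ✗ — fails.
Candidate 2 (22 nt, A=5 T=6 G=8 C=3): longest run = 3 ✓; GC 11/22 = 50.0% ✓ — passes.
Candidate 3 (21 nt, A=4 T=5 G=7 C=5): longest run = 2 ✓; GC 12/21 = 57.1%, outside 40.3–54.1% ✗ — fails.
Candidate 4 (20 nt, A=8 T=1 G=7 C=4): longest run = 3 ✓; GC 11/20 = 55.0%, outside 40.3–54.1% ✗ — fails.
Candidate 5 (27 nt, A=6 T=8 G=8 C=5): longest run = 3 ✓; GC 13/27 = 48.1% ✓ — passes.

Candidate 2 and Candidate 5.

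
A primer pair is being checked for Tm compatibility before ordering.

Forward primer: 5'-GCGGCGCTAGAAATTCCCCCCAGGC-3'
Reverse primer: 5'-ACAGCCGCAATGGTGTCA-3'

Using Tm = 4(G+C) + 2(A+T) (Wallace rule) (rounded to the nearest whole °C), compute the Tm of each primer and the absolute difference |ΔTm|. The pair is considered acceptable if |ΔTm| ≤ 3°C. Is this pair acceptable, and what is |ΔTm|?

|ΔTm| = 28°C; the pair is not acceptable.

Forward: A=5 T=3 G=7 C=10 → Tm = 2·8 + 4·17 = 84°C.
Reverse: A=5 T=3 G=5 C=5 → Tm = 2·8 + 4·10 = 56°C.
|ΔTm| = |84 − 56| = 28°C, > 3°C.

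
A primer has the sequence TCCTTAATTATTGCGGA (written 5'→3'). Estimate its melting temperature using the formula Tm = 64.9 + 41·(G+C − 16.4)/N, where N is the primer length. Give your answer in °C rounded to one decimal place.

39.8°C

Base counts: A=4, T=7, G=3, C=3; G+C = 6, N = 17.
Tm = 64.9 + 41·(6 − 16.4)/17 = 64.9 + -426.40/17 = 39.8°C.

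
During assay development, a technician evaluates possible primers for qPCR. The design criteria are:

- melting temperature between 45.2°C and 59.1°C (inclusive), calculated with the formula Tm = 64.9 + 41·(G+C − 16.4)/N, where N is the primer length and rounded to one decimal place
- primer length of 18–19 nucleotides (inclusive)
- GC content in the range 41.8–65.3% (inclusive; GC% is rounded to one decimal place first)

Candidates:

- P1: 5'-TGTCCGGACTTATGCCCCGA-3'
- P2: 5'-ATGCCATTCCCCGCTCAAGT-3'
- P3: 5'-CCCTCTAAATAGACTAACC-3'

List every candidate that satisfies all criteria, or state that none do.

P1 (20 nt, A=3 T=5 G=5 C=7): Tm = 64.9 + 41·(12 − 16.4)/20 = 55.9°C ✓; length 20, outside 18–19 ✗; GC 12/20 = 60.0% ✓ — fails.
P2 (20 nt, A=4 T=5 G=3 C=8): Tm = 64.9 + 41·(11 − 16.4)/20 = 53.8°C ✓; length 20, outside 18–19 ✗; GC 11/20 = 55.0% ✓ — fails.
P3 (19 nt, A=7 T=4 G=1 C=7): Tm = 64.9 + 41·(8 − 16.4)/19 = 46.8°C ✓; length 19 ✓; GC 8/19 = 42.1% ✓ — passes.

P3 only.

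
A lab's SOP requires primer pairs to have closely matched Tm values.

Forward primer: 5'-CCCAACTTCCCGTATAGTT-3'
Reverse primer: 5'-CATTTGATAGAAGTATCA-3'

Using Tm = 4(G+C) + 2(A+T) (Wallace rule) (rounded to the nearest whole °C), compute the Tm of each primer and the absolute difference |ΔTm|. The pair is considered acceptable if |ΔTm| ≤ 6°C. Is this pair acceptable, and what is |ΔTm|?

|ΔTm| = 10°C; the pair is not acceptable.

Forward: A=4 T=6 G=2 C=7 → Tm = 2·10 + 4·9 = 56°C.
Reverse: A=7 T=6 G=3 C=2 → Tm = 2·13 + 4·5 = 46°C.
|ΔTm| = |56 − 46| = 10°C, > 6°C.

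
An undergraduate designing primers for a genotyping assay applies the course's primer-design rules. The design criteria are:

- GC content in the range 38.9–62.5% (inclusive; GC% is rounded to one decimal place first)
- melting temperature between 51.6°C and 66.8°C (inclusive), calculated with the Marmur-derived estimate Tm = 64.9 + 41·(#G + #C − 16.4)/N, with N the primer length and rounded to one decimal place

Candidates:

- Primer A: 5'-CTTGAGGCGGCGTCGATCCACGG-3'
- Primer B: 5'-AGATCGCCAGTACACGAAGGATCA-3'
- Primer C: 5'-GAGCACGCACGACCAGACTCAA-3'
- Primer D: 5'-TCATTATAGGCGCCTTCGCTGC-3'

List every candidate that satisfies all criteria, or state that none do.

Primer B, Primer C and Primer D.

Primer A (23 nt, A=3 T=4 G=9 C=7): GC 16/23 = 69.6%, outside 38.9–62.5% ✗; Tm = 64.9 + 41·(16 − 16.4)/23 = 64.2°C ✓ — fails.
Primer B (24 nt, A=9 T=3 G=6 C=6): GC 12/24 = 50.0% ✓; Tm = 64.9 + 41·(12 − 16.4)/24 = 57.4°C ✓ — passes.
Primer C (22 nt, A=8 T=1 G=5 C=8): GC 13/22 = 59.1% ✓; Tm = 64.9 + 41·(13 − 16.4)/22 = 58.6°C ✓ — passes.
Primer D (22 nt, A=3 T=7 G=5 C=7): GC 12/22 = 54.5% ✓; Tm = 64.9 + 41·(12 − 16.4)/22 = 56.7°C ✓ — passes.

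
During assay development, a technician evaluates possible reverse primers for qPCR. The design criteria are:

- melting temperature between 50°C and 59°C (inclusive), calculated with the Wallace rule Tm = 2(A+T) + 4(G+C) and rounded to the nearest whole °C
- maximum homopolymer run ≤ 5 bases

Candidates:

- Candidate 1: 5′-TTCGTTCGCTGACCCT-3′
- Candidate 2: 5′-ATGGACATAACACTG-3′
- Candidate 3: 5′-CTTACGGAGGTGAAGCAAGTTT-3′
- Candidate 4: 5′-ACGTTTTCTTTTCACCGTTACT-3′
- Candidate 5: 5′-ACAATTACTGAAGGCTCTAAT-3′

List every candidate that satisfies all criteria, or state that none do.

Candidate 1 (16 nt, A=1 T=6 G=3 C=6): Tm = 2·7 + 4·9 = 50°C ✓; longest run = 3 ✓ — passes.
Candidate 2 (15 nt, A=6 T=3 G=3 C=3): Tm = 2·9 + 4·6 = 42°C, outside 50–59°C ✗; longest run = 2 ✓ — fails.
Candidate 3 (22 nt, A=6 T=6 G=7 C=3): Tm = 2·12 + 4·10 = 64°C, outside 50–59°C ✗; longest run = 3 ✓ — fails.
Candidate 4 (22 nt, A=3 T=11 G=2 C=6): Tm = 2·14 + 4·8 = 60°C, outside 50–59°C ✗; longest run = 4 ✓ — fails.
Candidate 5 (21 nt, A=8 T=6 G=3 C=4): Tm = 2·14 + 4·7 = 56°C ✓; longest run = 2 ✓ — passes.

Candidate 1 and Candidate 5.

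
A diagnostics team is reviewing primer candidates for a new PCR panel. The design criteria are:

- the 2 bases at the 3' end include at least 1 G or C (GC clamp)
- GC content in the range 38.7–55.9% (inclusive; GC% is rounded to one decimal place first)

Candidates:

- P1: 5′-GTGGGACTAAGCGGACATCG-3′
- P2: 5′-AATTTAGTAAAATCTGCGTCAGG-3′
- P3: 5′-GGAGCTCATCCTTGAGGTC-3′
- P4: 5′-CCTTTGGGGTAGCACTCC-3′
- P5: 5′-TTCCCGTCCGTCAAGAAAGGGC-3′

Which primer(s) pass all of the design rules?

P1 (20 nt, A=5 T=3 G=8 C=4): 3' end CG has 2 G/C ✓; GC 12/20 = 60.0%, outside 38.7–55.9% ✗ — fails.
P2 (23 nt, A=8 T=7 G=5 C=3): 3' end GG has 2 G/C ✓; GC 8/23 = 34.8%, outside 38.7–55.9% ✗ — fails.
P3 (19 nt, A=3 T=5 G=6 C=5): 3' end TC has 1 G/C ✓; GC 11/19 = 57.9%, outside 38.7–55.9% ✗ — fails.
P4 (18 nt, A=2 T=5 G=5 C=6): 3' end CC has 2 G/C ✓; GC 11/18 = 61.1%, outside 38.7–55.9% ✗ — fails.
P5 (22 nt, A=5 T=4 G=6 C=7): 3' end GC has 2 G/C ✓; GC 13/22 = 59.1%, outside 38.7–55.9% ✗ — fails.

None of the candidates satisfy all criteria.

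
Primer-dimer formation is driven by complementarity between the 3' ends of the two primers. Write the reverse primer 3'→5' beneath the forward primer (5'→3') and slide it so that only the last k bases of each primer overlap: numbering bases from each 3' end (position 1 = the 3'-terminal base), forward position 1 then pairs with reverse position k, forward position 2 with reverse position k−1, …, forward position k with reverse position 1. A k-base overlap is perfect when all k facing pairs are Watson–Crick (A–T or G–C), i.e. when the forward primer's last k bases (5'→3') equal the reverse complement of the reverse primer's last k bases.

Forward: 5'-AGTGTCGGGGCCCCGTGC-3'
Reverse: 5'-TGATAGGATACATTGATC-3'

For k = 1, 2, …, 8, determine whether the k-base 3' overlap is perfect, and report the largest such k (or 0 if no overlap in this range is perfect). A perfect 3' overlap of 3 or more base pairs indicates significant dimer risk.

Last 8 bases (5'→3') — forward …CCCCGTGC, reverse …CATTGATC.
Reverse complement of the reverse primer's last 8 bases: GATCAATG; its first k bases are the reverse complement of the reverse primer's last k bases, so a perfect k-base overlap needs the forward primer's last k bases to equal them.
Comparing (forward last k vs required): k=1: C vs G ✗; k=2: GC vs GA ✗; k=3: TGC vs GAT ✗; k=4: GTGC vs GATC ✗; k=5: CGTGC vs GATCA ✗; k=6: CCGTGC vs GATCAA ✗; k=7: CCCGTGC vs GATCAAT ✗; k=8: CCCCGTGC vs GATCAATG ✗.
No overlap length from 1 to 8 is perfect, so the longest perfect 3' overlap is 0.

Longest perfect overlap: 0 complementary base pairs; below the dimer-risk threshold (threshold 3).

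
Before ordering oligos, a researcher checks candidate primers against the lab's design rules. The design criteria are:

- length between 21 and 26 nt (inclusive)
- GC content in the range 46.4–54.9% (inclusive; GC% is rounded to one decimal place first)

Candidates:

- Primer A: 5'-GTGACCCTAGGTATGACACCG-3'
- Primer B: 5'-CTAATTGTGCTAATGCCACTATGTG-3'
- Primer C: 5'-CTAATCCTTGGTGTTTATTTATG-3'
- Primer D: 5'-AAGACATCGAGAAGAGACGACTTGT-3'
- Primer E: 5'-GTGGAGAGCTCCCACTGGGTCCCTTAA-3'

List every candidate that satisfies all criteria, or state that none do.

None of the candidates satisfy all criteria.

Primer A (21 nt, A=5 T=4 G=6 C=6): length 21 ✓; GC 12/21 = 57.1%, outside 46.4–54.9% ✗ — fails.
Primer B (25 nt, A=6 T=9 G=5 C=5): length 25 ✓; GC 10/25 = 40.0%, outside 46.4–54.9% ✗ — fails.
Primer C (23 nt, A=4 T=12 G=4 C=3): length 23 ✓; GC 7/23 = 30.4%, outside 46.4–54.9% ✗ — fails.
Primer D (25 nt, A=10 T=4 G=7 C=4): length 25 ✓; GC 11/25 = 44.0%, outside 46.4–54.9% ✗ — fails.
Primer E (27 nt, A=5 T=6 G=8 C=8): length 27, outside 21–26 ✗; GC 16/27 = 59.3%, outside 46.4–54.9% ✗ — fails.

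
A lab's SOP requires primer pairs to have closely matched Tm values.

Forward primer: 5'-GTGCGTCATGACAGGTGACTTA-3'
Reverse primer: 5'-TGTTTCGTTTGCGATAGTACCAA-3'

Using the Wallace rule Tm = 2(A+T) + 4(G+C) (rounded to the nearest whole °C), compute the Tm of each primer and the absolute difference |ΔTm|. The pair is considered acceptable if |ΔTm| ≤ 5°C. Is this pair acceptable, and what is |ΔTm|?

Forward: A=5 T=6 G=7 C=4 → Tm = 2·11 + 4·11 = 66°C.
Reverse: A=5 T=9 G=5 C=4 → Tm = 2·14 + 4·9 = 64°C.
|ΔTm| = |66 − 64| = 2°C, ≤ 5°C.

|ΔTm| = 2°C; the pair is acceptable.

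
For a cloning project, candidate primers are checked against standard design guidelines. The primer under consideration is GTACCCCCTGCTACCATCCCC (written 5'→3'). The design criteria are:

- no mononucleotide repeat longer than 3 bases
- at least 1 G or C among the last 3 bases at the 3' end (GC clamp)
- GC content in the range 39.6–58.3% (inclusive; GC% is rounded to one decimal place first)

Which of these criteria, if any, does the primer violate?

Base counts: A=3, T=4, G=2, C=12 (length 21).
homopolymer run: longest run = 5, exceeds 3 ✗
GC clamp: 3' end CCC has 3 G/C ✓
GC content: GC 14/21 = 66.7%, outside 39.6–58.3% ✗

Fails: homopolymer run, GC content.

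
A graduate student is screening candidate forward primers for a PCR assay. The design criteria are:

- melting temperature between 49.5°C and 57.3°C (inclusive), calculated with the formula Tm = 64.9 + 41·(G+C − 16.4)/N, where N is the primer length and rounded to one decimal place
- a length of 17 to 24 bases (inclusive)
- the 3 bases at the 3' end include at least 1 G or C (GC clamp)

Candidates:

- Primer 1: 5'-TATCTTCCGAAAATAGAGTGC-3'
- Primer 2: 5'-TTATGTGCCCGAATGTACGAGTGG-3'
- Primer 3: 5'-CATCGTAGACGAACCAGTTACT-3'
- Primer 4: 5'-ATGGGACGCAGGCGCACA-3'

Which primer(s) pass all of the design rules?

Primer 1 (21 nt, A=7 T=6 G=4 C=4): Tm = 64.9 + 41·(8 − 16.4)/21 = 48.5°C, outside 49.5–57.3°C ✗; length 21 ✓; 3' end TGC has 2 G/C ✓ — fails.
Primer 2 (24 nt, A=5 T=7 G=8 C=4): Tm = 64.9 + 41·(12 − 16.4)/24 = 57.4°C, outside 49.5–57.3°C ✗; length 24 ✓; 3' end TGG has 2 G/C ✓ — fails.
Primer 3 (22 nt, A=7 T=5 G=4 C=6): Tm = 64.9 + 41·(10 − 16.4)/22 = 53.0°C ✓; length 22 ✓; 3' end ACT has 1 G/C ✓ — passes.
Primer 4 (18 nt, A=5 T=1 G=7 C=5): Tm = 64.9 + 41·(12 − 16.4)/18 = 54.9°C ✓; length 18 ✓; 3' end ACA has 1 G/C ✓ — passes.

Primer 3 and Primer 4.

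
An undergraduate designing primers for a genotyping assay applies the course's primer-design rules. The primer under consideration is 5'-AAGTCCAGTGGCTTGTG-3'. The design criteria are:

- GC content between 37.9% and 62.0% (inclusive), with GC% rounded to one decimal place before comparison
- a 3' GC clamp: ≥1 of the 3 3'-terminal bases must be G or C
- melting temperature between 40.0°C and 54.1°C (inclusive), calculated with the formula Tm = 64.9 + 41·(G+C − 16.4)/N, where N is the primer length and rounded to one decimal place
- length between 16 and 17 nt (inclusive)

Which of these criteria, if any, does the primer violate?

Meets all criteria.

Base counts: A=3, T=5, G=6, C=3 (length 17).
GC content: GC 9/17 = 52.9% ✓
GC clamp: 3' end GTG has 2 G/C ✓
Tm: Tm = 64.9 + 41·(9 − 16.4)/17 = 47.1°C ✓
length: length 17 ✓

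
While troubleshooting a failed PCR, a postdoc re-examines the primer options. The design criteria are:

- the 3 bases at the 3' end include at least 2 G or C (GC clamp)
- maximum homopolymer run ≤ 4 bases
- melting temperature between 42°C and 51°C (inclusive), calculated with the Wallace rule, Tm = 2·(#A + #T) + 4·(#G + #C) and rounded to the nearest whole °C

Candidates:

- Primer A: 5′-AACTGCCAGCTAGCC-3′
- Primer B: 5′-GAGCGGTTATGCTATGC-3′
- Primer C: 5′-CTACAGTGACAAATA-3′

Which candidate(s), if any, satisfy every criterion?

Primer A only.

Primer A (15 nt, A=4 T=2 G=3 C=6): 3' end GCC has 3 G/C ✓; longest run = 2 ✓; Tm = 2·6 + 4·9 = 48°C ✓ — passes.
Primer B (17 nt, A=3 T=5 G=6 C=3): 3' end TGC has 2 G/C ✓; longest run = 2 ✓; Tm = 2·8 + 4·9 = 52°C, outside 42–51°C ✗ — fails.
Primer C (15 nt, A=7 T=3 G=2 C=3): 3' end ATA has 0 G/C, need ≥2 ✗; longest run = 3 ✓; Tm = 2·10 + 4·5 = 40°C, outside 42–51°C ✗ — fails.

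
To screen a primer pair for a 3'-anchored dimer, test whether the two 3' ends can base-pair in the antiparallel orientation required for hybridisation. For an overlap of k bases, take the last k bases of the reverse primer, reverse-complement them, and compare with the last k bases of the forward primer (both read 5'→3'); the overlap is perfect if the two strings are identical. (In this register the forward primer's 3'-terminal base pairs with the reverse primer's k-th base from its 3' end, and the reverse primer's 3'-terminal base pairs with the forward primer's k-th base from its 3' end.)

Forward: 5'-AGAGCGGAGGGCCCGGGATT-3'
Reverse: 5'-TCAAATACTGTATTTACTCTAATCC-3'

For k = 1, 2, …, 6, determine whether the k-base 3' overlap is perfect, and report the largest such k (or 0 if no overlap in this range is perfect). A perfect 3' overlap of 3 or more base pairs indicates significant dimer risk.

Longest perfect overlap: 5 complementary base pairs; significant dimer risk (threshold 3).

Last 6 bases (5'→3') — forward …GGGATT, reverse …TAATCC.
Reverse complement of the reverse primer's last 6 bases: GGATTA; its first k bases are the reverse complement of the reverse primer's last k bases, so a perfect k-base overlap needs the forward primer's last k bases to equal them.
Comparing (forward last k vs required): k=1: T vs G ✗; k=2: TT vs GG ✗; k=3: ATT vs GGA ✗; k=4: GATT vs GGAT ✗; k=5: GGATT vs GGATT ✓; k=6: GGGATT vs GGATTA ✗.
Only k = 5 is perfect, so the longest perfect 3' overlap is 5.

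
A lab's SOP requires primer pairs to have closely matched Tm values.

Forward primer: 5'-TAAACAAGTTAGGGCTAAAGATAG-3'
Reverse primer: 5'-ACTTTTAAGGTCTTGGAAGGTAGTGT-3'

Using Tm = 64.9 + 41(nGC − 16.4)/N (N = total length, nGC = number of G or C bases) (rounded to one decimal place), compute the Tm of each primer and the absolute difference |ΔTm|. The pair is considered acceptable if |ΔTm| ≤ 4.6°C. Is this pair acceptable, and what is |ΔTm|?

|ΔTm| = 4.2°C; the pair is acceptable.

Forward: G+C = 8, N = 24 → Tm = 64.9 + 41·(8 − 16.4)/24 = 50.6°C.
Reverse: G+C = 10, N = 26 → Tm = 64.9 + 41·(10 − 16.4)/26 = 54.8°C.
|ΔTm| = |50.6 − 54.8| = 4.2°C, ≤ 4.6°C.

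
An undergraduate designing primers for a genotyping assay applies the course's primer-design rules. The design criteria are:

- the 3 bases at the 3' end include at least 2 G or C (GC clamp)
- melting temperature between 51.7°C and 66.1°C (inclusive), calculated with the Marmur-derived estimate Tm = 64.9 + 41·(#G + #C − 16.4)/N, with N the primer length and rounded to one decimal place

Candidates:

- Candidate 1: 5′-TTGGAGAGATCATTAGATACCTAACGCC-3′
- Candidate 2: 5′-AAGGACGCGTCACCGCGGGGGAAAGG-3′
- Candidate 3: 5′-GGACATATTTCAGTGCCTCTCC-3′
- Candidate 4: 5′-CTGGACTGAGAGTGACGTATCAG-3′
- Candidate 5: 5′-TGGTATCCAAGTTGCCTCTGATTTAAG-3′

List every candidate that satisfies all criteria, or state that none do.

Candidate 1, Candidate 3 and Candidate 4.

Candidate 1 (28 nt, A=9 T=7 G=6 C=6): 3' end GCC has 3 G/C ✓; Tm = 64.9 + 41·(12 − 16.4)/28 = 58.5°C ✓ — passes.
Candidate 2 (26 nt, A=7 T=1 G=12 C=6): 3' end AGG has 2 G/C ✓; Tm = 64.9 + 41·(18 − 16.4)/26 = 67.4°C, outside 51.7–66.1°C ✗ — fails.
Candidate 3 (22 nt, A=4 T=7 G=4 C=7): 3' end TCC has 2 G/C ✓; Tm = 64.9 + 41·(11 − 16.4)/22 = 54.8°C ✓ — passes.
Candidate 4 (23 nt, A=6 T=5 G=8 C=4): 3' end CAG has 2 G/C ✓; Tm = 64.9 + 41·(12 − 16.4)/23 = 57.1°C ✓ — passes.
Candidate 5 (27 nt, A=6 T=10 G=6 C=5): 3' end AAG has 1 G/C, need ≥2 ✗; Tm = 64.9 + 41·(11 − 16.4)/27 = 56.7°C ✓ — fails.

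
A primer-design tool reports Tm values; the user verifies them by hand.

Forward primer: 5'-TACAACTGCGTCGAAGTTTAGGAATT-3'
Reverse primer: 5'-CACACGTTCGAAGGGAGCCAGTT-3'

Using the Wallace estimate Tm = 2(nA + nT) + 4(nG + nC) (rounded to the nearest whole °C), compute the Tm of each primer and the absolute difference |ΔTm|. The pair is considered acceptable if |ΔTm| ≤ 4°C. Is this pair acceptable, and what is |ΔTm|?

Forward: A=8 T=8 G=6 C=4 → Tm = 2·16 + 4·10 = 72°C.
Reverse: A=6 T=4 G=7 C=6 → Tm = 2·10 + 4·13 = 72°C.
|ΔTm| = |72 − 72| = 0°C, ≤ 4°C.

|ΔTm| = 0°C; the pair is acceptable.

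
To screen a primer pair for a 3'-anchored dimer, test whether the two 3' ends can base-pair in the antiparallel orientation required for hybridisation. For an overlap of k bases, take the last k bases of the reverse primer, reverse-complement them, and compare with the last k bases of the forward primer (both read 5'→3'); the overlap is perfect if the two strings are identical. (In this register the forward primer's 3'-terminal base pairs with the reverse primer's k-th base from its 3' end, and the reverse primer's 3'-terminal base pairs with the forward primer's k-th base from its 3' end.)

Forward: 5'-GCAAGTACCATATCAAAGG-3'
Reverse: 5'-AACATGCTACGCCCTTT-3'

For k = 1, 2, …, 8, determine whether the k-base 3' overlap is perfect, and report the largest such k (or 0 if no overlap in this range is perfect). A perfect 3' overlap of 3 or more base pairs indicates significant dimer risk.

Last 8 bases (5'→3') — forward …ATCAAAGG, reverse …CGCCCTTT.
Reverse complement of the reverse primer's last 8 bases: AAAGGGCG; its first k bases are the reverse complement of the reverse primer's last k bases, so a perfect k-base overlap needs the forward primer's last k bases to equal them.
Comparing (forward last k vs required): k=1: G vs A ✗; k=2: GG vs AA ✗; k=3: AGG vs AAA ✗; k=4: AAGG vs AAAG ✗; k=5: AAAGG vs AAAGG ✓; k=6: CAAAGG vs AAAGGG ✗; k=7: TCAAAGG vs AAAGGGC ✗; k=8: ATCAAAGG vs AAAGGGCG ✗.
Only k = 5 is perfect, so the longest perfect 3' overlap is 5.

Longest perfect overlap: 5 complementary base pairs; significant dimer risk (threshold 3).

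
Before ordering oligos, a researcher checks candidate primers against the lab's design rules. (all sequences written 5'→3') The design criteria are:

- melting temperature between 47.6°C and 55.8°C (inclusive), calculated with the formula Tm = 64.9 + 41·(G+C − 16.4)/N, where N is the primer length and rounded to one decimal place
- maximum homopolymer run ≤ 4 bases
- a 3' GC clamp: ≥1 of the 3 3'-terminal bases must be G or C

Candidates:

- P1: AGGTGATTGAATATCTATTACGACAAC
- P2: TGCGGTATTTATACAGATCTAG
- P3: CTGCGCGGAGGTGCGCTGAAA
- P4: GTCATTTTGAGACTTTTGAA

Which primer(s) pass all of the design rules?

P1 (27 nt, A=10 T=8 G=5 C=4): Tm = 64.9 + 41·(9 − 16.4)/27 = 53.7°C ✓; longest run = 2 ✓; 3' end AAC has 1 G/C ✓ — passes.
P2 (22 nt, A=6 T=8 G=5 C=3): Tm = 64.9 + 41·(8 − 16.4)/22 = 49.2°C ✓; longest run = 3 ✓; 3' end TAG has 1 G/C ✓ — passes.
P3 (21 nt, A=4 T=3 G=9 C=5): Tm = 64.9 + 41·(14 − 16.4)/21 = 60.2°C, outside 47.6–55.8°C ✗; longest run = 3 ✓; 3' end AAA has 0 G/C, need ≥1 ✗ — fails.
P4 (20 nt, A=5 T=9 G=4 C=2): Tm = 64.9 + 41·(6 − 16.4)/20 = 43.6°C, outside 47.6–55.8°C ✗; longest run = 4 ✓; 3' end GAA has 1 G/C ✓ — fails.

P1 and P2.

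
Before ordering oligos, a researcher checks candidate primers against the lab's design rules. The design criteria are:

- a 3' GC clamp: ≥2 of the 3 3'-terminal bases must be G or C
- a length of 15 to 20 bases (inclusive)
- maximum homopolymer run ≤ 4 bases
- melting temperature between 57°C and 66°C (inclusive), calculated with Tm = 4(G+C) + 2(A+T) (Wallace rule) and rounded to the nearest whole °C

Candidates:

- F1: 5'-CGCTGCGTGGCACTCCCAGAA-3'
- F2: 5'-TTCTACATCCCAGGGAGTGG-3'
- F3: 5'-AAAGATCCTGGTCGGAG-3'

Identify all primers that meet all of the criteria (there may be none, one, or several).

F1 (21 nt, A=4 T=3 G=6 C=8): 3' end GAA has 1 G/C, need ≥2 ✗; length 21, outside 15–20 ✗; longest run = 3 ✓; Tm = 2·7 + 4·14 = 70°C, outside 57–66°C ✗ — fails.
F2 (20 nt, A=4 T=5 G=6 C=5): 3' end TGG has 2 G/C ✓; length 20 ✓; longest run = 3 ✓; Tm = 2·9 + 4·11 = 62°C ✓ — passes.
F3 (17 nt, A=5 T=3 G=6 C=3): 3' end GAG has 2 G/C ✓; length 17 ✓; longest run = 3 ✓; Tm = 2·8 + 4·9 = 52°C, outside 57–66°C ✗ — fails.

F2 only.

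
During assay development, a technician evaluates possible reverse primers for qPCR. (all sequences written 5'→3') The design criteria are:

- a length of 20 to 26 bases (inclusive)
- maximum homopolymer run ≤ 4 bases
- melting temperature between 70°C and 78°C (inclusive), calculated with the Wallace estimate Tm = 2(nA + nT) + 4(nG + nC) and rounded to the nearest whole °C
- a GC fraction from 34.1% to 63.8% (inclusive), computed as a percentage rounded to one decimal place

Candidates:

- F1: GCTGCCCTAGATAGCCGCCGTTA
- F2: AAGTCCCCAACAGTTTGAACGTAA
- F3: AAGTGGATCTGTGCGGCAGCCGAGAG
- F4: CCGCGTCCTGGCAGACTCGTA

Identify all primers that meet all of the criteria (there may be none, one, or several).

F1 (23 nt, A=4 T=5 G=6 C=8): length 23 ✓; longest run = 3 ✓; Tm = 2·9 + 4·14 = 74°C ✓; GC 14/23 = 60.9% ✓ — passes.
F2 (24 nt, A=9 T=5 G=4 C=6): length 24 ✓; longest run = 4 ✓; Tm = 2·14 + 4·10 = 68°C, outside 70–78°C ✗; GC 10/24 = 41.7% ✓ — fails.
F3 (26 nt, A=6 T=4 G=11 C=5): length 26 ✓; longest run = 2 ✓; Tm = 2·10 + 4·16 = 84°C, outside 70–78°C ✗; GC 16/26 = 61.5% ✓ — fails.
F4 (21 nt, A=3 T=4 G=6 C=8): length 21 ✓; longest run = 2 ✓; Tm = 2·7 + 4·14 = 70°C ✓; GC 14/21 = 66.7%, outside 34.1–63.8% ✗ — fails.

F1 only.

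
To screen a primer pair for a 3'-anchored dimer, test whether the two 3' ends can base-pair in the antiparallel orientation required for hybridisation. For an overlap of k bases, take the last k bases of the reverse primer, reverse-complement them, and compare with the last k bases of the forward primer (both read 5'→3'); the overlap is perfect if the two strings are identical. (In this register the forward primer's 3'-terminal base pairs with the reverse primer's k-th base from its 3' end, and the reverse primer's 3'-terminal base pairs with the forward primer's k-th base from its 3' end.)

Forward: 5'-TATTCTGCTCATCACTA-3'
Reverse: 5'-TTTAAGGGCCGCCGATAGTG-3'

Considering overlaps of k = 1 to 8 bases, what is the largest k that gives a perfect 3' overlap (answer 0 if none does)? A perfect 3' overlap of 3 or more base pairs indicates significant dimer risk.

Last 8 bases (5'→3') — forward …CATCACTA, reverse …CGATAGTG.
Reverse complement of the reverse primer's last 8 bases: CACTATCG; its first k bases are the reverse complement of the reverse primer's last k bases, so a perfect k-base overlap needs the forward primer's last k bases to equal them.
Comparing (forward last k vs required): k=1: A vs C ✗; k=2: TA vs CA ✗; k=3: CTA vs CAC ✗; k=4: ACTA vs CACT ✗; k=5: CACTA vs CACTA ✓; k=6: TCACTA vs CACTAT ✗; k=7: ATCACTA vs CACTATC ✗; k=8: CATCACTA vs CACTATCG ✗.
Only k = 5 is perfect, so the longest perfect 3' overlap is 5.

Longest perfect overlap: 5 complementary base pairs; significant dimer risk (threshold 3).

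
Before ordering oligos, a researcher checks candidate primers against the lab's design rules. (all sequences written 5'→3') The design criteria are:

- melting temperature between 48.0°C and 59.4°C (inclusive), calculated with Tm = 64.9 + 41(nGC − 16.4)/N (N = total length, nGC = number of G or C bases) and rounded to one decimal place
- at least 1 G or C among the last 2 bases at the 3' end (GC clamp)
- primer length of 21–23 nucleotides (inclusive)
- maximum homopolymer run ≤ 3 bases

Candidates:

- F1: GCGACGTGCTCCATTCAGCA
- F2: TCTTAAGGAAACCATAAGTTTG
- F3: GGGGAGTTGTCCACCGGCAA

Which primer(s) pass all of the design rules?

F1 (20 nt, A=4 T=4 G=5 C=7): Tm = 64.9 + 41·(12 − 16.4)/20 = 55.9°C ✓; 3' end CA has 1 G/C ✓; length 20, outside 21–23 ✗; longest run = 2 ✓ — fails.
F2 (22 nt, A=8 T=7 G=4 C=3): Tm = 64.9 + 41·(7 − 16.4)/22 = 47.4°C, outside 48.0–59.4°C ✗; 3' end TG has 1 G/C ✓; length 22 ✓; longest run = 3 ✓ — fails.
F3 (20 nt, A=4 T=3 G=8 C=5): Tm = 64.9 + 41·(13 − 16.4)/20 = 57.9°C ✓; 3' end AA has 0 G/C, need ≥1 ✗; length 20, outside 21–23 ✗; longest run = 4, exceeds 3 ✗ — fails.

None of the candidates satisfy all criteria.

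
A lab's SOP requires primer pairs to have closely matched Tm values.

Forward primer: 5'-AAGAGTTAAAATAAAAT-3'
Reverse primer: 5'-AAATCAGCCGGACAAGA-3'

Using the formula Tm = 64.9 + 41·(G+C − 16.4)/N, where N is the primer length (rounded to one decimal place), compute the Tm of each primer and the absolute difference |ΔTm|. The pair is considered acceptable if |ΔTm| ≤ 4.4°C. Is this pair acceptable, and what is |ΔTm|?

Forward: G+C = 2, N = 17 → Tm = 64.9 + 41·(2 − 16.4)/17 = 30.2°C.
Reverse: G+C = 8, N = 17 → Tm = 64.9 + 41·(8 − 16.4)/17 = 44.6°C.
|ΔTm| = |30.2 − 44.6| = 14.4°C, > 4.4°C.

|ΔTm| = 14.4°C; the pair is not acceptable.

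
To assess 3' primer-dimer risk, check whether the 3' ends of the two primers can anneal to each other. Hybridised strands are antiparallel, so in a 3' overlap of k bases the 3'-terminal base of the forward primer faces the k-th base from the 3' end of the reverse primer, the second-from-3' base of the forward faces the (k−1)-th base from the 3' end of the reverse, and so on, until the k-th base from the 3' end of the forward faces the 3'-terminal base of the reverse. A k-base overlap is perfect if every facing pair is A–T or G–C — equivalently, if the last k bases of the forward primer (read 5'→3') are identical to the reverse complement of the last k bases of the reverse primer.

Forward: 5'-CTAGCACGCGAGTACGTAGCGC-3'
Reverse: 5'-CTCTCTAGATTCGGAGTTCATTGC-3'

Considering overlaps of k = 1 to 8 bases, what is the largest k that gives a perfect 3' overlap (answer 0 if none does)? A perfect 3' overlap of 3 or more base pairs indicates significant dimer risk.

Last 8 bases (5'→3') — forward …CGTAGCGC, reverse …TTCATTGC.
Reverse complement of the reverse primer's last 8 bases: GCAATGAA; its first k bases are the reverse complement of the reverse primer's last k bases, so a perfect k-base overlap needs the forward primer's last k bases to equal them.
Comparing (forward last k vs required): k=1: C vs G ✗; k=2: GC vs GC ✓; k=3: CGC vs GCA ✗; k=4: GCGC vs GCAA ✗; k=5: AGCGC vs GCAAT ✗; k=6: TAGCGC vs GCAATG ✗; k=7: GTAGCGC vs GCAATGA ✗; k=8: CGTAGCGC vs GCAATGAA ✗.
Only k = 2 is perfect, so the longest perfect 3' overlap is 2.

Longest perfect overlap: 2 complementary base pairs; below the dimer-risk threshold (threshold 3).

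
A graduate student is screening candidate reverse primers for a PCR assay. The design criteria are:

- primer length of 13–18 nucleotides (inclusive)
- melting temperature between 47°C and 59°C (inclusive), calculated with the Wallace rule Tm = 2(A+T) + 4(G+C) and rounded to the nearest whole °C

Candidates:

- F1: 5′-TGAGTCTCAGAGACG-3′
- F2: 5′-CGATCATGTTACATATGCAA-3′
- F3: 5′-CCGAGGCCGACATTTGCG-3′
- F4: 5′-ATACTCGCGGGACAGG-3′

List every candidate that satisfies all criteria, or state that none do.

F1 (15 nt, A=4 T=3 G=5 C=3): length 15 ✓; Tm = 2·7 + 4·8 = 46°C, outside 47–59°C ✗ — fails.
F2 (20 nt, A=7 T=6 G=3 C=4): length 20, outside 13–18 ✗; Tm = 2·13 + 4·7 = 54°C ✓ — fails.
F3 (18 nt, A=3 T=3 G=6 C=6): length 18 ✓; Tm = 2·6 + 4·12 = 60°C, outside 47–59°C ✗ — fails.
F4 (16 nt, A=4 T=2 G=6 C=4): length 16 ✓; Tm = 2·6 + 4·10 = 52°C ✓ — passes.

F4 only.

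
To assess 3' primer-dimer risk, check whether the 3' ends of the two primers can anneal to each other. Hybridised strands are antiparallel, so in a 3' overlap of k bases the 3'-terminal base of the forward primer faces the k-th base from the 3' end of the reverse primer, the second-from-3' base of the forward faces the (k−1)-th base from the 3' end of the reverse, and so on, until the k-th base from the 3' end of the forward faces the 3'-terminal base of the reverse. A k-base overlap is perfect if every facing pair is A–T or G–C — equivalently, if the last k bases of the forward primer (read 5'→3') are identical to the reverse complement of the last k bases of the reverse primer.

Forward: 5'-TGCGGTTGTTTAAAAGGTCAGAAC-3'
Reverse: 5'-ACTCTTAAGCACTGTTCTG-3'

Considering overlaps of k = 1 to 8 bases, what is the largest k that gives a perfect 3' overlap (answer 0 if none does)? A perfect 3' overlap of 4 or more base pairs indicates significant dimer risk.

Last 8 bases (5'→3') — forward …GTCAGAAC, reverse …CTGTTCTG.
Reverse complement of the reverse primer's last 8 bases: CAGAACAG; its first k bases are the reverse complement of the reverse primer's last k bases, so a perfect k-base overlap needs the forward primer's last k bases to equal them.
Comparing (forward last k vs required): k=1: C vs C ✓; k=2: AC vs CA ✗; k=3: AAC vs CAG ✗; k=4: GAAC vs CAGA ✗; k=5: AGAAC vs CAGAA ✗; k=6: CAGAAC vs CAGAAC ✓; k=7: TCAGAAC vs CAGAACA ✗; k=8: GTCAGAAC vs CAGAACAG ✗.
Perfect overlaps at k = 1, 6; the largest is 6.

Longest perfect overlap: 6 complementary base pairs; significant dimer risk (threshold 4).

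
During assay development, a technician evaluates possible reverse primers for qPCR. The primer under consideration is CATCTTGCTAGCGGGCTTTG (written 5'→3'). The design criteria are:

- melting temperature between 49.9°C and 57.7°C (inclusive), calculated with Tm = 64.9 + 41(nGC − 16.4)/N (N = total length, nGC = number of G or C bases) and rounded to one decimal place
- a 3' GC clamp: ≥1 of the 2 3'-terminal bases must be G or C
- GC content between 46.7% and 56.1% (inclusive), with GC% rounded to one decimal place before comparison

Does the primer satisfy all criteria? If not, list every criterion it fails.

Base counts: A=2, T=7, G=6, C=5 (length 20).
Tm: Tm = 64.9 + 41·(11 − 16.4)/20 = 53.8°C ✓
GC clamp: 3' end TG has 1 G/C ✓
GC content: GC 11/20 = 55.0% ✓

Meets all criteria.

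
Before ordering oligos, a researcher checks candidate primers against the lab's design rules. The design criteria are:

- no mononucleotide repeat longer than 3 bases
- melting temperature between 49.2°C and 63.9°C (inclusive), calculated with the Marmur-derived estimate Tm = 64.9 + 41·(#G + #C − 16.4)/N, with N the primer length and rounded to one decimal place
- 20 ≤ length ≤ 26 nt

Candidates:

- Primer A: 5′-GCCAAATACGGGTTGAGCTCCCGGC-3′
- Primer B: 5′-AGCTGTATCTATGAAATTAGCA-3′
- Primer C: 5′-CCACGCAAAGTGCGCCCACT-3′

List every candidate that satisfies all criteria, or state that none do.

Primer A (25 nt, A=5 T=4 G=8 C=8): longest run = 3 ✓; Tm = 64.9 + 41·(16 − 16.4)/25 = 64.2°C, outside 49.2–63.9°C ✗; length 25 ✓ — fails.
Primer B (22 nt, A=8 T=7 G=4 C=3): longest run = 3 ✓; Tm = 64.9 + 41·(7 − 16.4)/22 = 47.4°C, outside 49.2–63.9°C ✗; length 22 ✓ — fails.
Primer C (20 nt, A=5 T=2 G=4 C=9): longest run = 3 ✓; Tm = 64.9 + 41·(13 − 16.4)/20 = 57.9°C ✓; length 20 ✓ — passes.

Primer C only.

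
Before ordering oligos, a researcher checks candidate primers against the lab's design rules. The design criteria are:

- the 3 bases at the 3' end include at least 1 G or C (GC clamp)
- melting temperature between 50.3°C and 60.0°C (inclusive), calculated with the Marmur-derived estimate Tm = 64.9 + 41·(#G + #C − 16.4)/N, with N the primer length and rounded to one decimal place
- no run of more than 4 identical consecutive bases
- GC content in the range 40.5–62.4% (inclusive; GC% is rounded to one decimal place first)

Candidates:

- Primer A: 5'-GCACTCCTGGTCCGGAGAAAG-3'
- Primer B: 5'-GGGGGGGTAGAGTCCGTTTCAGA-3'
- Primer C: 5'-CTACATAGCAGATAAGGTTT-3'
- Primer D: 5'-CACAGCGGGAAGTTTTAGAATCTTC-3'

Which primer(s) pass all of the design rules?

Primer A (21 nt, A=5 T=3 G=7 C=6): 3' end AAG has 1 G/C ✓; Tm = 64.9 + 41·(13 − 16.4)/21 = 58.3°C ✓; longest run = 3 ✓; GC 13/21 = 61.9% ✓ — passes.
Primer B (23 nt, A=4 T=5 G=11 C=3): 3' end AGA has 1 G/C ✓; Tm = 64.9 + 41·(14 − 16.4)/23 = 60.6°C, outside 50.3–60.0°C ✗; longest run = 7, exceeds 4 ✗; GC 14/23 = 60.9% ✓ — fails.
Primer C (20 nt, A=7 T=6 G=4 C=3): 3' end TTT has 0 G/C, need ≥1 ✗; Tm = 64.9 + 41·(7 − 16.4)/20 = 45.6°C, outside 50.3–60.0°C ✗; longest run = 3 ✓; GC 7/20 = 35.0%, outside 40.5–62.4% ✗ — fails.
Primer D (25 nt, A=7 T=7 G=6 C=5): 3' end TTC has 1 G/C ✓; Tm = 64.9 + 41·(11 − 16.4)/25 = 56.0°C ✓; longest run = 4 ✓; GC 11/25 = 44.0% ✓ — passes.

Primer A and Primer D.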